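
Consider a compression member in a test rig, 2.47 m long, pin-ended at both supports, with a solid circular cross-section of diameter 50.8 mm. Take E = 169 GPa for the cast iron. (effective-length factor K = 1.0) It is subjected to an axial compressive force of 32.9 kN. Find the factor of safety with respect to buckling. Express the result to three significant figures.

I = πd⁴/64 = π×50.8⁴/64 = 3.269×10^5 mm⁴
I = 3.269×10^5 mm⁴ = 3.269×10^-7 m⁴
Effective length L_e = K·L = 1 × 2.47 = 2.470 m
P_cr = π²EI / L_e² = π² × 169×10⁹ × 3.269×10^-7 / 2.470² = 8.938×10^4 N
Factor of safety n = P_cr / P = 89.375 / 32.9 = 2.72

n ≈ 2.72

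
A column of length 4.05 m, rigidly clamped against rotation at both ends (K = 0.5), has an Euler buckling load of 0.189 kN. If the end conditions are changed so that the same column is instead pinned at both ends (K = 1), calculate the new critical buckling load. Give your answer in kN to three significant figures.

P_cr ∝ 1/K², so P_cr,new = P_cr,old × (K_old/K_new)² = 0.189 × (0.5/1)²
= 0.189 × 0.2500 = 0.0472 kN

P_cr ≈ 0.0472 kN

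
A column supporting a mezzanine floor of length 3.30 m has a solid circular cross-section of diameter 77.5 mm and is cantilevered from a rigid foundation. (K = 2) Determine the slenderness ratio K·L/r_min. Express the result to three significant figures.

I = πd⁴/64 = π×77.5⁴/64 = 1.771×10^6 mm⁴
A = 4.717×10^3 mm²;  r_min = √(I/A) = √(1.771×10^6/4.717×10^3) = 19.38 mm
L_e = K·L = 2 × 3.30 m = 6.600 m = 6600.0 mm
λ = L_e / r_min = 6600.0 / 19.38 = 341

λ ≈ 341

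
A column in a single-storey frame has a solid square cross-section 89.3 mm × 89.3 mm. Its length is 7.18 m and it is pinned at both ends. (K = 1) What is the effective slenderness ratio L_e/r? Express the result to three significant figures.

λ ≈ 279

I = a⁴/12 = 89.3⁴/12 = 5.299×10^6 mm⁴
A = 7.974×10^3 mm²;  r_min = √(I/A) = √(5.299×10^6/7.974×10^3) = 25.78 mm
L_e = K·L = 1 × 7.18 m = 7.180 m = 7180.0 mm
λ = L_e / r_min = 7180.0 / 25.78 = 279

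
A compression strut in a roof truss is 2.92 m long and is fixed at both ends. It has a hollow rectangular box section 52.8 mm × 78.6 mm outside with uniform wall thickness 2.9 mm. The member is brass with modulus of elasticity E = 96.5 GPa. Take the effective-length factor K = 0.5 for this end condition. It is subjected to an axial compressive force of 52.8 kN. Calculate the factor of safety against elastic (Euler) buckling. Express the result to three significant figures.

n ≈ 2.83

Inner dimensions: h_i = 78.6 − 2×2.9 = 72.80 mm, b_i = 52.8 − 2×2.9 = 47.00 mm
Weak-axis I_min = (h_o·b_o³ − h_i·b_i³)/12 with b_o = 52.8, b_i = 47.00 mm (shorter outer/inner sides).
I_min = (78.6×52.8³ − 72.80×47.00³)/12 = 3.343×10^5 mm⁴
I = 3.343×10^5 mm⁴ = 3.343×10^-7 m⁴
Effective length L_e = K·L = 0.5 × 2.92 = 1.460 m
P_cr = π²EI / L_e² = π² × 96.5×10⁹ × 3.343×10^-7 / 1.460² = 1.494×10^5 N
Factor of safety n = P_cr / P = 149.36 / 52.8 = 2.83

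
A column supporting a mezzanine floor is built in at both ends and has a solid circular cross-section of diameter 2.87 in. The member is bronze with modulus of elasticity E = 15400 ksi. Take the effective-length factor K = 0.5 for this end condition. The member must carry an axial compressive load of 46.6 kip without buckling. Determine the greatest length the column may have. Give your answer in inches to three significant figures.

I = πd⁴/64 = π×2.87⁴/64 = 3.330 in⁴
At the buckling limit P_cr = P = 4.660×10^4 lb
From P_cr = π²EI/(K·L)²:  L = (1/K)·√(π²EI/P_cr) = (1/0.5)·√(π²×1.54×10^7×3.330/4.660×10^4)
L = 208 in

L_max ≈ 208 in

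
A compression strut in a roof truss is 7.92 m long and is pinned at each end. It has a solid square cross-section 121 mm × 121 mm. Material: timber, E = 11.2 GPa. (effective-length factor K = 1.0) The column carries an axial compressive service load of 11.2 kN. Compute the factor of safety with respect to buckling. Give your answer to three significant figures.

I = a⁴/12 = 121⁴/12 = 1.786×10^7 mm⁴
I = 1.786×10^7 mm⁴ = 1.786×10^-5 m⁴
Effective length L_e = K·L = 1 × 7.92 = 7.920 m
P_cr = π²EI / L_e² = π² × 11.2×10⁹ × 1.786×10^-5 / 7.920² = 3.148×10^4 N
Factor of safety n = P_cr / P = 31.479 / 11.2 = 2.81

n ≈ 2.81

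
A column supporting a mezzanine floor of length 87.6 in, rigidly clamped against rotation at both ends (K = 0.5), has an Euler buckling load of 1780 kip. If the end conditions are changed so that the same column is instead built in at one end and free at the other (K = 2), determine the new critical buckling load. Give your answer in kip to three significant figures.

P_cr ≈ 111 kip

P_cr ∝ 1/K², so P_cr,new = P_cr,old × (K_old/K_new)² = 1780 × (0.5/2)²
= 1780 × 0.06250 = 111 kip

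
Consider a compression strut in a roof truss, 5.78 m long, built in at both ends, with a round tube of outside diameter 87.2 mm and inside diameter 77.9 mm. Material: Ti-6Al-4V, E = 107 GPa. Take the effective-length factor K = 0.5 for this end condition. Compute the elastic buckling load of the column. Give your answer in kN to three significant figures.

P_cr ≈ 130 kN

d_o = 87.2 mm, d_i = 77.9 mm
I = π(d_o⁴ − d_i⁴)/64 = π(87.2⁴ − 77.90⁴)/64 = 1.030×10^6 mm⁴
I = 1.030×10^6 mm⁴ = 1.030×10^-6 m⁴
Effective length L_e = K·L = 0.5 × 5.78 = 2.890 m
P_cr = π²EI / L_e² = π² × 107×10⁹ × 1.030×10^-6 / 2.890² = 1.303×10^5 N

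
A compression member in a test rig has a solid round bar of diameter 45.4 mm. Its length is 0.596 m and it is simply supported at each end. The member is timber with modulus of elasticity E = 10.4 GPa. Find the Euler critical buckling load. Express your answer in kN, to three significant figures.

I = πd⁴/64 = π×45.4⁴/64 = 2.085×10^5 mm⁴
I = 2.085×10^5 mm⁴ = 2.085×10^-7 m⁴
Effective length L_e = K·L = 1 × 0.596 = 0.5960 m
P_cr = π²EI / L_e² = π² × 10.4×10⁹ × 2.085×10^-7 / 0.5960² = 6.026×10^4 N

P_cr ≈ 60.3 kN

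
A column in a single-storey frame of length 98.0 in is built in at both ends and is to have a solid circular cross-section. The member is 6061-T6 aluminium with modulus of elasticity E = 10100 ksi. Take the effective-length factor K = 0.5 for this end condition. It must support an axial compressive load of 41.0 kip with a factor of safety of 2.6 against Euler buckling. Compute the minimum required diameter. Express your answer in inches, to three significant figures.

Required P_cr = n·P = 2.6 × 41.0 = 106.6 kip
L_e = K·L = 0.5 × 98.0 = 49.00 in
Required I = P_cr·L_e²/(π²E) = 1.066×10^5 × 49.00² / (π² × 1.01×10^7) = 2.568 in⁴
Solid circle: I = πd⁴/64  ⇒  d = (64I/π)^(1/4) = (64×2.568/π)^(1/4) = 2.69 in

d ≈ 2.69 in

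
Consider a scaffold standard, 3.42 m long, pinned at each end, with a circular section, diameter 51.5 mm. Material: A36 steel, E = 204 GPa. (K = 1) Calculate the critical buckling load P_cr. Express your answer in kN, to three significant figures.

I = πd⁴/64 = π×51.5⁴/64 = 3.453×10^5 mm⁴
I = 3.453×10^5 mm⁴ = 3.453×10^-7 m⁴
Effective length L_e = K·L = 1 × 3.42 = 3.420 m
P_cr = π²EI / L_e² = π² × 204×10⁹ × 3.453×10^-7 / 3.420² = 5.944×10^4 N

P_cr ≈ 59.4 kN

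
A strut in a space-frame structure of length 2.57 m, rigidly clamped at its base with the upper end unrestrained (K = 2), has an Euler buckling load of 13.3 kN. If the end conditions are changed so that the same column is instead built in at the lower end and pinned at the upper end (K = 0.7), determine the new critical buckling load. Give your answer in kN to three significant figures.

P_cr ∝ 1/K², so P_cr,new = P_cr,old × (K_old/K_new)² = 13.3 × (2/0.7)²
= 13.3 × 8.163 = 109 kN

P_cr ≈ 109 kN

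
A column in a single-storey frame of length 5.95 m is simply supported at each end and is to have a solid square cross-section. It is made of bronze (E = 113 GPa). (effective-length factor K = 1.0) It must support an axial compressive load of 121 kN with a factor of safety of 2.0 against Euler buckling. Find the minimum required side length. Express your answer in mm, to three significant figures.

a ≈ 98.0 mm

Required P_cr = n·P = 2.0 × 121 = 242.0 kN
L_e = K·L = 1 × 5.95 = 5.950 m
Required I = P_cr·L_e²/(π²E) = 2.420×10^5 × 5.950² / (π² × 1.13×10^11) = 7.682×10^-6 m⁴
I_req = 7.682×10^6 mm⁴
Solid square: I = a⁴/12  ⇒  a = (12I)^(1/4) = (12×7.682×10^6)^(1/4) = 98.0 mm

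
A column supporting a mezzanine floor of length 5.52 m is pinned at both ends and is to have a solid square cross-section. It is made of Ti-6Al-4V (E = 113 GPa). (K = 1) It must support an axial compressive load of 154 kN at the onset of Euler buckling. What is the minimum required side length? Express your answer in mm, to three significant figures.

a ≈ 84.3 mm

L_e = K·L = 1 × 5.52 = 5.520 m
Required I = P_cr·L_e²/(π²E) = 1.540×10^5 × 5.520² / (π² × 1.13×10^11) = 4.207×10^-6 m⁴
I_req = 4.207×10^6 mm⁴
Solid square: I = a⁴/12  ⇒  a = (12I)^(1/4) = (12×4.207×10^6)^(1/4) = 84.3 mm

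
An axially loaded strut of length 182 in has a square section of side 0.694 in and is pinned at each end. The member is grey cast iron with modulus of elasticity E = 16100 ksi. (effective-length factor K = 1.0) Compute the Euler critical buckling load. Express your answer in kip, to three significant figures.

P_cr ≈ 0.0927 kip

I = a⁴/12 = 0.694⁴/12 = 1.933×10^-2 in⁴
Effective length L_e = K·L = 1 × 182 = 182.0 in
P_cr = π²EI / L_e² = π² × 16100×10³ × 1.933×10^-2 / 182.0² = 92.73 lb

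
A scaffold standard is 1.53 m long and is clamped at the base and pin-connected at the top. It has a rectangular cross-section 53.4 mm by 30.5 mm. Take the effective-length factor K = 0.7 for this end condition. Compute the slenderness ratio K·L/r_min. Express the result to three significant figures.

λ ≈ 122

For a rectangle r_min = b/√12 = 30.5/√12 = 8.805 mm
L_e = K·L = 0.7 × 1.53 m = 1.071 m = 1071.0 mm
λ = L_e / r_min = 1071.0 / 8.805 = 122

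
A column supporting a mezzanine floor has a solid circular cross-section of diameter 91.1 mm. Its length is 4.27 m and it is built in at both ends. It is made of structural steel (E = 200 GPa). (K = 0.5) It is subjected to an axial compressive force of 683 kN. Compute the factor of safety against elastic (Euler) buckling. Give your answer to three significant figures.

I = πd⁴/64 = π×91.1⁴/64 = 3.381×10^6 mm⁴
I = 3.381×10^6 mm⁴ = 3.381×10^-6 m⁴
Effective length L_e = K·L = 0.5 × 4.27 = 2.135 m
P_cr = π²EI / L_e² = π² × 200×10⁹ × 3.381×10^-6 / 2.135² = 1.464×10^6 N
Factor of safety n = P_cr / P = 1464.1 / 683 = 2.14

n ≈ 2.14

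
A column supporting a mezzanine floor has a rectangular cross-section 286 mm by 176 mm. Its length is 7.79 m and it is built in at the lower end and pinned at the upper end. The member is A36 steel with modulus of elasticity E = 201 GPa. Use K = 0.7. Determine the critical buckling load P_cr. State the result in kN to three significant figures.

P_cr ≈ 8670 kN

Buckling occurs about the weak axis: I_min = h·b³/12 with b = 176 mm (the shorter side).
I_min = 286×176³/12 = 1.299×10^8 mm⁴
I = 1.299×10^8 mm⁴ = 1.299×10^-4 m⁴
Effective length L_e = K·L = 0.7 × 7.79 = 5.453 m
P_cr = π²EI / L_e² = π² × 201×10⁹ × 1.299×10^-4 / 5.453² = 8.669×10^6 N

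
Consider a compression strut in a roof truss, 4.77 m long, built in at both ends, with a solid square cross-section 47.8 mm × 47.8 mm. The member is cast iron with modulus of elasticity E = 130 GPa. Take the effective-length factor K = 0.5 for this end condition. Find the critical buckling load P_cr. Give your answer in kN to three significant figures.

I = a⁴/12 = 47.8⁴/12 = 4.350×10^5 mm⁴
I = 4.350×10^5 mm⁴ = 4.350×10^-7 m⁴
Effective length L_e = K·L = 0.5 × 4.77 = 2.385 m
P_cr = π²EI / L_e² = π² × 130×10⁹ × 4.350×10^-7 / 2.385² = 9.813×10^4 N

P_cr ≈ 98.1 kN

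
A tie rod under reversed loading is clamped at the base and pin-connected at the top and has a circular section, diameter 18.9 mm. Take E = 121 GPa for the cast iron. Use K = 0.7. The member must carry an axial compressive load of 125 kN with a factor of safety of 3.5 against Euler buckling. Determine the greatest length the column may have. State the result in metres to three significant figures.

L_max ≈ 0.187 m

I = πd⁴/64 = π×18.9⁴/64 = 6.264×10^3 mm⁴
I = 6.264×10^-9 m⁴
Required critical load P_cr = n·P = 3.5 × 125 = 437.5 kN = 4.375×10^5 N
From P_cr = π²EI/(K·L)²:  L = (1/K)·√(π²EI/P_cr) = (1/0.7)·√(π²×1.21×10^11×6.264×10^-9/4.375×10^5)
L = 0.187 m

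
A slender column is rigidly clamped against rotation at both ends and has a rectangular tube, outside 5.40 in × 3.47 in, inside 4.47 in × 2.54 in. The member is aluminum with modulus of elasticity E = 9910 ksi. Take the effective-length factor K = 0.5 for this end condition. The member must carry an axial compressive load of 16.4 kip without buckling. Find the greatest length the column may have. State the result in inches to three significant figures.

Weak-axis I_min = (h_o·b_o³ − h_i·b_i³)/12 with b_o = 3.47, b_i = 2.540 in (shorter outer/inner sides).
I_min = (5.40×3.47³ − 4.470×2.540³)/12 = 12.70 in⁴
At the buckling limit P_cr = P = 1.640×10^4 lb
From P_cr = π²EI/(K·L)²:  L = (1/K)·√(π²EI/P_cr) = (1/0.5)·√(π²×9.91×10^6×12.70/1.640×10^4)
L = 550 in

L_max ≈ 550 in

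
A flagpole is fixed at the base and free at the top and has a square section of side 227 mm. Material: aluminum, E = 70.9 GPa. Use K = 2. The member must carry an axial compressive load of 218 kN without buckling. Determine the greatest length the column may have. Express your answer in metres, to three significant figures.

L_max ≈ 13.3 m

I = a⁴/12 = 227⁴/12 = 2.213×10^8 mm⁴
I = 2.213×10^-4 m⁴
At the buckling limit P_cr = P = 2.180×10^5 N
From P_cr = π²EI/(K·L)²:  L = (1/K)·√(π²EI/P_cr) = (1/2)·√(π²×7.09×10^10×2.213×10^-4/2.180×10^5)
L = 13.3 m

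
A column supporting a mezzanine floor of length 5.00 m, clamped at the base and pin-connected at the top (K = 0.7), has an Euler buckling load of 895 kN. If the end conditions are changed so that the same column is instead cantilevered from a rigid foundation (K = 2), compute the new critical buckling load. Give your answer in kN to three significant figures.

P_cr ∝ 1/K², so P_cr,new = P_cr,old × (K_old/K_new)² = 895 × (0.7/2)²
= 895 × 0.1225 = 110 kN

P_cr ≈ 110 kN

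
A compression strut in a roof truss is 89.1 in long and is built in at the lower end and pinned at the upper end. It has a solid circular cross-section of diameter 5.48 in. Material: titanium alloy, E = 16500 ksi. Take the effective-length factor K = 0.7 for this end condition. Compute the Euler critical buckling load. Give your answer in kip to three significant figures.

P_cr ≈ 1850 kip

I = πd⁴/64 = π×5.48⁴/64 = 44.27 in⁴
Effective length L_e = K·L = 0.7 × 89.1 = 62.37 in
P_cr = π²EI / L_e² = π² × 16500×10³ × 44.27 / 62.37² = 1.853×10^6 lb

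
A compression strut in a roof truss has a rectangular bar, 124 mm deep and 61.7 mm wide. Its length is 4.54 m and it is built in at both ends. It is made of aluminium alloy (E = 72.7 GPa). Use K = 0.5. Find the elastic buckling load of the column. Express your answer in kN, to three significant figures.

P_cr ≈ 338 kN

Buckling occurs about the weak axis: I_min = h·b³/12 with b = 61.7 mm (the shorter side).
I_min = 124×61.7³/12 = 2.427×10^6 mm⁴
I = 2.427×10^6 mm⁴ = 2.427×10^-6 m⁴
Effective length L_e = K·L = 0.5 × 4.54 = 2.270 m
P_cr = π²EI / L_e² = π² × 72.7×10⁹ × 2.427×10^-6 / 2.270² = 3.380×10^5 N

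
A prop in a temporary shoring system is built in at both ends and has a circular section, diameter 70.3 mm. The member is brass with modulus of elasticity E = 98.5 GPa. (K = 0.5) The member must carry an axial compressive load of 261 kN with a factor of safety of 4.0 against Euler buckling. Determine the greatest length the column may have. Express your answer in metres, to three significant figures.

L_max ≈ 2.11 m

I = πd⁴/64 = π×70.3⁴/64 = 1.199×10^6 mm⁴
I = 1.199×10^-6 m⁴
Required critical load P_cr = n·P = 4.0 × 261 = 1044 kN = 1.044×10^6 N
From P_cr = π²EI/(K·L)²:  L = (1/K)·√(π²EI/P_cr) = (1/0.5)·√(π²×9.85×10^10×1.199×10^-6/1.044×10^6)
L = 2.11 m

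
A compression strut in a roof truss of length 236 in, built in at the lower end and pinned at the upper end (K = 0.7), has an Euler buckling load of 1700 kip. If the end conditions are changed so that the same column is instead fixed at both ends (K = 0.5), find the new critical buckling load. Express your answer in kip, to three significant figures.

P_cr ≈ 3330 kip

P_cr ∝ 1/K², so P_cr,new = P_cr,old × (K_old/K_new)² = 1700 × (0.7/0.5)²
= 1700 × 1.960 = 3330 kip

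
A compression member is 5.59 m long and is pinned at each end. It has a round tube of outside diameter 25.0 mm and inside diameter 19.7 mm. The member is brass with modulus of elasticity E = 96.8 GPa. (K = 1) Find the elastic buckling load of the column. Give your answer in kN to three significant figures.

P_cr ≈ 0.360 kN

d_o = 25.0 mm, d_i = 19.7 mm
I = π(d_o⁴ − d_i⁴)/64 = π(25.0⁴ − 19.70⁴)/64 = 1.178×10^4 mm⁴
I = 1.178×10^4 mm⁴ = 1.178×10^-8 m⁴
Effective length L_e = K·L = 1 × 5.59 = 5.590 m
P_cr = π²EI / L_e² = π² × 96.8×10⁹ × 1.178×10^-8 / 5.590² = 360.2 N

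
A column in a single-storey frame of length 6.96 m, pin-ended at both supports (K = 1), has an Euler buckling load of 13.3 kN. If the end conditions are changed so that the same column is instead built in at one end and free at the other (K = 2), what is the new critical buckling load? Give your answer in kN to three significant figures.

P_cr ≈ 3.32 kN

P_cr ∝ 1/K², so P_cr,new = P_cr,old × (K_old/K_new)² = 13.3 × (1/2)²
= 13.3 × 0.2500 = 3.32 kN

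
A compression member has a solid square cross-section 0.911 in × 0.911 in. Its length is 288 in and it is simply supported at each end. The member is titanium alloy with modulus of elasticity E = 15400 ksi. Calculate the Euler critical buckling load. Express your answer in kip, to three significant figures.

I = a⁴/12 = 0.911⁴/12 = 5.740×10^-2 in⁴
Effective length L_e = K·L = 1 × 288 = 288.0 in
P_cr = π²EI / L_e² = π² × 15400×10³ × 5.740×10^-2 / 288.0² = 105.2 lb

P_cr ≈ 0.105 kip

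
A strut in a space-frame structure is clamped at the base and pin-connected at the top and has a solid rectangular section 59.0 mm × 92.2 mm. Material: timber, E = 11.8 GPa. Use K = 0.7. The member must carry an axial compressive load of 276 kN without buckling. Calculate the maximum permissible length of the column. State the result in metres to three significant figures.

Buckling occurs about the weak axis: I_min = h·b³/12 with b = 59.0 mm (the shorter side).
I_min = 92.2×59.0³/12 = 1.578×10^6 mm⁴
I = 1.578×10^-6 m⁴
At the buckling limit P_cr = P = 2.760×10^5 N
From P_cr = π²EI/(K·L)²:  L = (1/K)·√(π²EI/P_cr) = (1/0.7)·√(π²×1.18×10^10×1.578×10^-6/2.760×10^5)
L = 1.17 m

L_max ≈ 1.17 m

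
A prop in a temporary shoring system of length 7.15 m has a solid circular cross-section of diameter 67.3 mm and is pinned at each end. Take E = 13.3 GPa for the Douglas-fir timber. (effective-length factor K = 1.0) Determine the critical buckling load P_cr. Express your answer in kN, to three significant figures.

I = πd⁴/64 = π×67.3⁴/64 = 1.007×10^6 mm⁴
I = 1.007×10^6 mm⁴ = 1.007×10^-6 m⁴
Effective length L_e = K·L = 1 × 7.15 = 7.150 m
P_cr = π²EI / L_e² = π² × 13.3×10⁹ × 1.007×10^-6 / 7.150² = 2.586×10^3 N

P_cr ≈ 2.59 kN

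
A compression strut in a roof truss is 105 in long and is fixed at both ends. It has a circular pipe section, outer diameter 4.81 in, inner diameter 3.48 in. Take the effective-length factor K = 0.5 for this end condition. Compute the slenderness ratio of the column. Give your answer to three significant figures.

λ ≈ 35.4

d_o = 4.81 in, d_i = 3.48 in
I = π(d_o⁴ − d_i⁴)/64 = π(4.81⁴ − 3.480⁴)/64 = 19.08 in⁴
A = 8.660 in²;  r_min = √(I/A) = √(19.08/8.660) = 1.484 in
L_e = K·L = 0.5 × 105 = 52.50 in
λ = L_e / r_min = 52.500 / 1.484 = 35.4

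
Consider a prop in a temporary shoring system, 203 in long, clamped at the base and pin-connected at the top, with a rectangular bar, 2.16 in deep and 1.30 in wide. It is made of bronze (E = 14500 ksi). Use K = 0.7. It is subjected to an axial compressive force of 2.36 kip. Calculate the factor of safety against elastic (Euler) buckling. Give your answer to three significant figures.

Buckling occurs about the weak axis: I_min = h·b³/12 with b = 1.30 in (the shorter side).
I_min = 2.16×1.30³/12 = 0.3955 in⁴
Effective length L_e = K·L = 0.7 × 203 = 142.1 in
P_cr = π²EI / L_e² = π² × 14500×10³ × 0.3955 / 142.1² = 2.803×10^3 lb
Factor of safety n = P_cr / P = 2.8027 / 2.36 = 1.19

n ≈ 1.19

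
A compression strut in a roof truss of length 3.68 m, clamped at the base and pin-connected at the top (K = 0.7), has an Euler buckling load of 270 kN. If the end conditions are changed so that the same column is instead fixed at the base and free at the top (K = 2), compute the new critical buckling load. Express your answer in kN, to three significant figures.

P_cr ∝ 1/K², so P_cr,new = P_cr,old × (K_old/K_new)² = 270 × (0.7/2)²
= 270 × 0.1225 = 33.1 kN

P_cr ≈ 33.1 kN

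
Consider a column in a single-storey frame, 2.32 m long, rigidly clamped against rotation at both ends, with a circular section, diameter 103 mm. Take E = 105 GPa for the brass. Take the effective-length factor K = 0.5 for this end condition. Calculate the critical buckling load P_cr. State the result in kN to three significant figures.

I = πd⁴/64 = π×103⁴/64 = 5.525×10^6 mm⁴
I = 5.525×10^6 mm⁴ = 5.525×10^-6 m⁴
Effective length L_e = K·L = 0.5 × 2.32 = 1.160 m
P_cr = π²EI / L_e² = π² × 105×10⁹ × 5.525×10^-6 / 1.160² = 4.255×10^6 N

P_cr ≈ 4250 kN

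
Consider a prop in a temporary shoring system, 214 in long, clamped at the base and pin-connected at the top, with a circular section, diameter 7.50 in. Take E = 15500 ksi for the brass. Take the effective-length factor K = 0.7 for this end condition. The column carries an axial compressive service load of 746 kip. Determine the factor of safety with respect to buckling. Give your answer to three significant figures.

I = πd⁴/64 = π×7.50⁴/64 = 155.3 in⁴
Effective length L_e = K·L = 0.7 × 214 = 149.8 in
P_cr = π²EI / L_e² = π² × 15500×10³ × 155.3 / 149.8² = 1.059×10^6 lb
Factor of safety n = P_cr / P = 1058.8 / 746 = 1.42

n ≈ 1.42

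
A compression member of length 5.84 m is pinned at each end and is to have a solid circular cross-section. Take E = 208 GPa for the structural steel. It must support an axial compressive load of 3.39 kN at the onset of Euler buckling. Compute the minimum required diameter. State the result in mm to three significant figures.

L_e = K·L = 1 × 5.84 = 5.840 m
Required I = P_cr·L_e²/(π²E) = 3.390×10^3 × 5.840² / (π² × 2.08×10^11) = 5.632×10^-8 m⁴
I_req = 5.632×10^4 mm⁴
Solid circle: I = πd⁴/64  ⇒  d = (64I/π)^(1/4) = (64×5.632×10^4/π)^(1/4) = 32.7 mm

d ≈ 32.7 mm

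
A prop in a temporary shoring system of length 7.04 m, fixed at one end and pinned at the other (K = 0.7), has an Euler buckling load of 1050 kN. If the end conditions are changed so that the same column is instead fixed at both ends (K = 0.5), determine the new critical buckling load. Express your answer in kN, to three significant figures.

P_cr ∝ 1/K², so P_cr,new = P_cr,old × (K_old/K_new)² = 1050 × (0.7/0.5)²
= 1050 × 1.960 = 2060 kN

P_cr ≈ 2060 kN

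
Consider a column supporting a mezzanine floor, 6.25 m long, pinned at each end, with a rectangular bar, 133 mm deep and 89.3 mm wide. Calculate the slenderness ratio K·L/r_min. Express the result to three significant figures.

Buckling occurs about the weak axis: I_min = h·b³/12 with b = 89.3 mm (the shorter side).
I_min = 133×89.3³/12 = 7.893×10^6 mm⁴
A = 1.188×10^4 mm²;  r_min = √(I/A) = √(7.893×10^6/1.188×10^4) = 25.78 mm
L_e = K·L = 1 × 6.25 m = 6.250 m = 6250.0 mm
λ = L_e / r_min = 6250.0 / 25.78 = 242

λ ≈ 242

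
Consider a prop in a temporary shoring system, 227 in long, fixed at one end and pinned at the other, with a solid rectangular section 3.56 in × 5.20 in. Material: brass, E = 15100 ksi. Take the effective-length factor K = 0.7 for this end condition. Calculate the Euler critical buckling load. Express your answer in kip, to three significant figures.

Buckling occurs about the weak axis: I_min = h·b³/12 with b = 3.56 in (the shorter side).
I_min = 5.20×3.56³/12 = 19.55 in⁴
Effective length L_e = K·L = 0.7 × 227 = 158.9 in
P_cr = π²EI / L_e² = π² × 15100×10³ × 19.55 / 158.9² = 1.154×10^5 lb

P_cr ≈ 115 kip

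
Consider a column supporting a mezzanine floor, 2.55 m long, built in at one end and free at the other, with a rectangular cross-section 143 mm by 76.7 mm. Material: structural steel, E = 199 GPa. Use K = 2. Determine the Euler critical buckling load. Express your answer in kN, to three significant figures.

P_cr ≈ 406 kN

Buckling occurs about the weak axis: I_min = h·b³/12 with b = 76.7 mm (the shorter side).
I_min = 143×76.7³/12 = 5.377×10^6 mm⁴
I = 5.377×10^6 mm⁴ = 5.377×10^-6 m⁴
Effective length L_e = K·L = 2 × 2.55 = 5.100 m
P_cr = π²EI / L_e² = π² × 199×10⁹ × 5.377×10^-6 / 5.100² = 4.060×10^5 N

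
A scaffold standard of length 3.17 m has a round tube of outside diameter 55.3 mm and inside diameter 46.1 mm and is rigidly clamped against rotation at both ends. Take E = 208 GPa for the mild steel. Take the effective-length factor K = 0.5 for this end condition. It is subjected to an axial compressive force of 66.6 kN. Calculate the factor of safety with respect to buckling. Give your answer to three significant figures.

n ≈ 2.91

d_o = 55.3 mm, d_i = 46.1 mm
I = π(d_o⁴ − d_i⁴)/64 = π(55.3⁴ − 46.10⁴)/64 = 2.374×10^5 mm⁴
I = 2.374×10^5 mm⁴ = 2.374×10^-7 m⁴
Effective length L_e = K·L = 0.5 × 3.17 = 1.585 m
P_cr = π²EI / L_e² = π² × 208×10⁹ × 2.374×10^-7 / 1.585² = 1.940×10^5 N
Factor of safety n = P_cr / P = 193.96 / 66.6 = 2.91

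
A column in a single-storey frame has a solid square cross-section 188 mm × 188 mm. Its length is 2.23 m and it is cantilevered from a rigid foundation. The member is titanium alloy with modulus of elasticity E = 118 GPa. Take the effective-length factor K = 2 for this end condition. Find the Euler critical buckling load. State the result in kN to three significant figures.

P_cr ≈ 6090 kN

I = a⁴/12 = 188⁴/12 = 1.041×10^8 mm⁴
I = 1.041×10^8 mm⁴ = 1.041×10^-4 m⁴
Effective length L_e = K·L = 2 × 2.23 = 4.460 m
P_cr = π²EI / L_e² = π² × 118×10⁹ × 1.041×10^-4 / 4.460² = 6.095×10^6 N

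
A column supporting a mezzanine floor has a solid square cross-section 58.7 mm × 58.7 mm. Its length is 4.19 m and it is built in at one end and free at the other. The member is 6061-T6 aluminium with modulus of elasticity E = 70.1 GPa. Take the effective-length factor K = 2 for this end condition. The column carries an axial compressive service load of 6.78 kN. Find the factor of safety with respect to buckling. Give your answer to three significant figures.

I = a⁴/12 = 58.7⁴/12 = 9.894×10^5 mm⁴
I = 9.894×10^5 mm⁴ = 9.894×10^-7 m⁴
Effective length L_e = K·L = 2 × 4.19 = 8.380 m
P_cr = π²EI / L_e² = π² × 70.1×10⁹ × 9.894×10^-7 / 8.380² = 9.748×10^3 N
Factor of safety n = P_cr / P = 9.7477 / 6.78 = 1.44

n ≈ 1.44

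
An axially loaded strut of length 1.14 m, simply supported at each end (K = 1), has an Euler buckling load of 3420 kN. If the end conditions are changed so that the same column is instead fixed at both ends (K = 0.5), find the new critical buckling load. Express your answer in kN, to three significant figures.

P_cr ≈ 13700 kN

P_cr ∝ 1/K², so P_cr,new = P_cr,old × (K_old/K_new)² = 3420 × (1/0.5)²
= 3420 × 4.000 = 13700 kN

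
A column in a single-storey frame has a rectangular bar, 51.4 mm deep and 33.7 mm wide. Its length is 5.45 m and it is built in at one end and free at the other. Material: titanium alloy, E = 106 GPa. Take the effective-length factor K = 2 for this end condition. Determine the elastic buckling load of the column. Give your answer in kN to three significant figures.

P_cr ≈ 1.44 kN

Buckling occurs about the weak axis: I_min = h·b³/12 with b = 33.7 mm (the shorter side).
I_min = 51.4×33.7³/12 = 1.639×10^5 mm⁴
I = 1.639×10^5 mm⁴ = 1.639×10^-7 m⁴
Effective length L_e = K·L = 2 × 5.45 = 10.90 m
P_cr = π²EI / L_e² = π² × 106×10⁹ × 1.639×10^-7 / 10.90² = 1.444×10^3 N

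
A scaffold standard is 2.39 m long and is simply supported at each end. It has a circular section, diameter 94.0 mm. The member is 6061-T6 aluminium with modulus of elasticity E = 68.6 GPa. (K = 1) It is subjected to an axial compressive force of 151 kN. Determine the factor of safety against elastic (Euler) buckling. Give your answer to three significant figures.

n ≈ 3.01

I = πd⁴/64 = π×94.0⁴/64 = 3.832×10^6 mm⁴
I = 3.832×10^6 mm⁴ = 3.832×10^-6 m⁴
Effective length L_e = K·L = 1 × 2.39 = 2.390 m
P_cr = π²EI / L_e² = π² × 68.6×10⁹ × 3.832×10^-6 / 2.390² = 4.543×10^5 N
Factor of safety n = P_cr / P = 454.27 / 151 = 3.01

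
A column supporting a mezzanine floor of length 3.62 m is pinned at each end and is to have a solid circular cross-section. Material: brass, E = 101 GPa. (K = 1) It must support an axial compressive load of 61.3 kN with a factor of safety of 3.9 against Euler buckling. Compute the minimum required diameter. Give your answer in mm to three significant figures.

Required P_cr = n·P = 3.9 × 61.3 = 239.1 kN
L_e = K·L = 1 × 3.62 = 3.620 m
Required I = P_cr·L_e²/(π²E) = 2.391×10^5 × 3.620² / (π² × 1.01×10^11) = 3.143×10^-6 m⁴
I_req = 3.143×10^6 mm⁴
Solid circle: I = πd⁴/64  ⇒  d = (64I/π)^(1/4) = (64×3.143×10^6/π)^(1/4) = 89.5 mm

d ≈ 89.5 mm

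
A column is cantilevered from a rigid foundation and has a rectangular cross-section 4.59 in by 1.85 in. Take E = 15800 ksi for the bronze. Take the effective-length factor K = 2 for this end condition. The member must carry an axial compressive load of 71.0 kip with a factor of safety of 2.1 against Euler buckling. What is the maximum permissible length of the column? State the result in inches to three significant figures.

L_max ≈ 25.2 in

Buckling occurs about the weak axis: I_min = h·b³/12 with b = 1.85 in (the shorter side).
I_min = 4.59×1.85³/12 = 2.422 in⁴
Required critical load P_cr = n·P = 2.1 × 71.0 = 149.1 kip = 1.491×10^5 lb
From P_cr = π²EI/(K·L)²:  L = (1/K)·√(π²EI/P_cr) = (1/2)·√(π²×1.58×10^7×2.422/1.491×10^5)
L = 25.2 in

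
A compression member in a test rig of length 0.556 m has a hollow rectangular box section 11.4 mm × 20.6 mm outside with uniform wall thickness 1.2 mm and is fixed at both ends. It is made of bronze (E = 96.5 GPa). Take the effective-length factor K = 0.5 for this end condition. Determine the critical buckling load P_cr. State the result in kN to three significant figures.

Inner dimensions: h_i = 20.6 − 2×1.2 = 18.20 mm, b_i = 11.4 − 2×1.2 = 9.000 mm
Weak-axis I_min = (h_o·b_o³ − h_i·b_i³)/12 with b_o = 11.4, b_i = 9.000 mm (shorter outer/inner sides).
I_min = (20.6×11.4³ − 18.20×9.000³)/12 = 1.438×10^3 mm⁴
I = 1.438×10^3 mm⁴ = 1.438×10^-9 m⁴
Effective length L_e = K·L = 0.5 × 0.556 = 0.2780 m
P_cr = π²EI / L_e² = π² × 96.5×10⁹ × 1.438×10^-9 / 0.2780² = 1.772×10^4 N

P_cr ≈ 17.7 kN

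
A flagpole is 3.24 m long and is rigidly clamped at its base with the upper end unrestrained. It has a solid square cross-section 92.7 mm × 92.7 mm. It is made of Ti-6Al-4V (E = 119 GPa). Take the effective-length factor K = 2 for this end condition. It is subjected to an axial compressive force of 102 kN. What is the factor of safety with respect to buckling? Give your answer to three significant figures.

n ≈ 1.69

I = a⁴/12 = 92.7⁴/12 = 6.154×10^6 mm⁴
I = 6.154×10^6 mm⁴ = 6.154×10^-6 m⁴
Effective length L_e = K·L = 2 × 3.24 = 6.480 m
P_cr = π²EI / L_e² = π² × 119×10⁹ × 6.154×10^-6 / 6.480² = 1.721×10^5 N
Factor of safety n = P_cr / P = 172.12 / 102 = 1.69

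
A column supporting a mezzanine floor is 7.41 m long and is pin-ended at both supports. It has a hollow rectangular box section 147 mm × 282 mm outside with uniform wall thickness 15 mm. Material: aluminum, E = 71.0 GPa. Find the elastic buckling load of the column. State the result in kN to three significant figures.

Inner dimensions: h_i = 282 − 2×15 = 252.0 mm, b_i = 147 − 2×15 = 117.0 mm
Weak-axis I_min = (h_o·b_o³ − h_i·b_i³)/12 with b_o = 147, b_i = 117.0 mm (shorter outer/inner sides).
I_min = (282×147³ − 252.0×117.0³)/12 = 4.101×10^7 mm⁴
I = 4.101×10^7 mm⁴ = 4.101×10^-5 m⁴
Effective length L_e = K·L = 1 × 7.41 = 7.410 m
P_cr = π²EI / L_e² = π² × 71.0×10⁹ × 4.101×10^-5 / 7.410² = 5.234×10^5 N

P_cr ≈ 523 kN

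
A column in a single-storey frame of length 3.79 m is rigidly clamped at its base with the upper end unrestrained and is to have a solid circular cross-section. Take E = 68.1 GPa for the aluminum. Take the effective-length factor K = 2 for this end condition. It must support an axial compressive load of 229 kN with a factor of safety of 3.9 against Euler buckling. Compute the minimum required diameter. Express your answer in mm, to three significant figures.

Required P_cr = n·P = 3.9 × 229 = 893.1 kN
L_e = K·L = 2 × 3.79 = 7.580 m
Required I = P_cr·L_e²/(π²E) = 8.931×10^5 × 7.580² / (π² × 6.81×10^10) = 7.635×10^-5 m⁴
I_req = 7.635×10^7 mm⁴
Solid circle: I = πd⁴/64  ⇒  d = (64I/π)^(1/4) = (64×7.635×10^7/π)^(1/4) = 199 mm

d ≈ 199 mm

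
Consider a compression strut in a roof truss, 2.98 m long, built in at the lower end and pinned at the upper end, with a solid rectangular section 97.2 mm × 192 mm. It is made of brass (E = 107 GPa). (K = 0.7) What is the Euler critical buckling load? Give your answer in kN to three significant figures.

P_cr ≈ 3570 kN

Buckling occurs about the weak axis: I_min = h·b³/12 with b = 97.2 mm (the shorter side).
I_min = 192×97.2³/12 = 1.469×10^7 mm⁴
I = 1.469×10^7 mm⁴ = 1.469×10^-5 m⁴
Effective length L_e = K·L = 0.7 × 2.98 = 2.086 m
P_cr = π²EI / L_e² = π² × 107×10⁹ × 1.469×10^-5 / 2.086² = 3.566×10^6 N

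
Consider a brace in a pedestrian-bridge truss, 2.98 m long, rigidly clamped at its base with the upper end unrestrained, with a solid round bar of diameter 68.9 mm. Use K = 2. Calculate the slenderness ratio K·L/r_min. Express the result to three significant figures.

λ ≈ 346

For a solid circle r = d/4 = 68.9/4 = 17.23 mm
L_e = K·L = 2 × 2.98 m = 5.960 m = 5960.0 mm
λ = L_e / r_min = 5960.0 / 17.23 = 346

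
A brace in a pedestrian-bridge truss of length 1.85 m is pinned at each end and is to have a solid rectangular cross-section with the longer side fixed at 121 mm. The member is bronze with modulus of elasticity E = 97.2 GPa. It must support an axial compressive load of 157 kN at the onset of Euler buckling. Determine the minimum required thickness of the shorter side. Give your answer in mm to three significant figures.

L_e = K·L = 1 × 1.85 = 1.850 m
Required I = P_cr·L_e²/(π²E) = 1.570×10^5 × 1.850² / (π² × 9.72×10^10) = 5.601×10^-7 m⁴
I_req = 5.601×10^5 mm⁴
Rectangle, weak axis: I_min = h·b³/12 with h = 121 mm fixed  ⇒  b = (12I/h)^(1/3) = 38.2 mm

b ≈ 38.2 mm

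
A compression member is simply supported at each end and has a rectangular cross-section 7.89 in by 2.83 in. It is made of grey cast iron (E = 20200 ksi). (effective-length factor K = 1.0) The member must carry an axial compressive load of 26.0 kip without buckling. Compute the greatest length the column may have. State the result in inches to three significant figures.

L_max ≈ 338 in

Buckling occurs about the weak axis: I_min = h·b³/12 with b = 2.83 in (the shorter side).
I_min = 7.89×2.83³/12 = 14.90 in⁴
At the buckling limit P_cr = P = 2.600×10^4 lb
From P_cr = π²EI/(K·L)²:  L = (1/K)·√(π²EI/P_cr) = (1/1)·√(π²×2.02×10^7×14.90/2.600×10^4)
L = 338 in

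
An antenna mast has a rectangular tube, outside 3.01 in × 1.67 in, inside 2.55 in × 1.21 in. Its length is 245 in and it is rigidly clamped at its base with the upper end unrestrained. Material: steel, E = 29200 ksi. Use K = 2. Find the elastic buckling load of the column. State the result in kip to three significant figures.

P_cr ≈ 0.950 kip

Weak-axis I_min = (h_o·b_o³ − h_i·b_i³)/12 with b_o = 1.67, b_i = 1.210 in (shorter outer/inner sides).
I_min = (3.01×1.67³ − 2.550×1.210³)/12 = 0.7918 in⁴
Effective length L_e = K·L = 2 × 245 = 490.0 in
P_cr = π²EI / L_e² = π² × 29200×10³ × 0.7918 / 490.0² = 950.4 lb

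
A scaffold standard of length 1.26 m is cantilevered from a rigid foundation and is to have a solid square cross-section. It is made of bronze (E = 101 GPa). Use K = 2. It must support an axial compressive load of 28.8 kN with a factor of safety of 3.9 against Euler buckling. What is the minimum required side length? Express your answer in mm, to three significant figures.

a ≈ 54.1 mm

Required P_cr = n·P = 3.9 × 28.8 = 112.3 kN
L_e = K·L = 2 × 1.26 = 2.520 m
Required I = P_cr·L_e²/(π²E) = 1.123×10^5 × 2.520² / (π² × 1.01×10^11) = 7.155×10^-7 m⁴
I_req = 7.155×10^5 mm⁴
Solid square: I = a⁴/12  ⇒  a = (12I)^(1/4) = (12×7.155×10^5)^(1/4) = 54.1 mm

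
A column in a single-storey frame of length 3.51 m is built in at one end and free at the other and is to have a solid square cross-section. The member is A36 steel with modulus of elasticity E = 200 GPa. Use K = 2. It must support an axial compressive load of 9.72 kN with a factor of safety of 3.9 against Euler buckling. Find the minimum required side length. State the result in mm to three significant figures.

Required P_cr = n·P = 3.9 × 9.72 = 37.91 kN
L_e = K·L = 2 × 3.51 = 7.020 m
Required I = P_cr·L_e²/(π²E) = 3.791×10^4 × 7.020² / (π² × 2.00×10^11) = 9.464×10^-7 m⁴
I_req = 9.464×10^5 mm⁴
Solid square: I = a⁴/12  ⇒  a = (12I)^(1/4) = (12×9.464×10^5)^(1/4) = 58.1 mm

a ≈ 58.1 mm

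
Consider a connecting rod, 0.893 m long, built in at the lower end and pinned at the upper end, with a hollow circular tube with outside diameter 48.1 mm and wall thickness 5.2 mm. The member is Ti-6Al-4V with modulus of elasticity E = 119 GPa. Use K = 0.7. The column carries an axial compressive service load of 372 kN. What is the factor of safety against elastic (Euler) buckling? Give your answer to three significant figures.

n ≈ 1.32

Inner diameter d_i = 48.1 − 2×5.2 = 37.70 mm
I = π(d_o⁴ − d_i⁴)/64 = π(48.1⁴ − 37.70⁴)/64 = 1.636×10^5 mm⁴
I = 1.636×10^5 mm⁴ = 1.636×10^-7 m⁴
Effective length L_e = K·L = 0.7 × 0.893 = 0.6251 m
P_cr = π²EI / L_e² = π² × 119×10⁹ × 1.636×10^-7 / 0.6251² = 4.917×10^5 N
Factor of safety n = P_cr / P = 491.72 / 372 = 1.32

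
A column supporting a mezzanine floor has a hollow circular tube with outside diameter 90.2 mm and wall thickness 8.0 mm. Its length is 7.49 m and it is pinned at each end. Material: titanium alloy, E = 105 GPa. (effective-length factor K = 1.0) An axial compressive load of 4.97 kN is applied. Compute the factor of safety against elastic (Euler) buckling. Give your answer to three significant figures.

n ≈ 6.55

Inner diameter d_i = 90.2 − 2×8.0 = 74.20 mm
I = π(d_o⁴ − d_i⁴)/64 = π(90.2⁴ − 74.20⁴)/64 = 1.761×10^6 mm⁴
I = 1.761×10^6 mm⁴ = 1.761×10^-6 m⁴
Effective length L_e = K·L = 1 × 7.49 = 7.490 m
P_cr = π²EI / L_e² = π² × 105×10⁹ × 1.761×10^-6 / 7.490² = 3.254×10^4 N
Factor of safety n = P_cr / P = 32.538 / 4.97 = 6.55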